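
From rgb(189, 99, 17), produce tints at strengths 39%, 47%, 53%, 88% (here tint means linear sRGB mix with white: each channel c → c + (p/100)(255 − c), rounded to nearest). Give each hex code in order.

#D7A06E, #DCAC81, #E0B68F, #F7ECE2

39%: (189 + 25.74 = 214.74→215, 99 + 60.84 = 159.84→160, 17 + 92.82 = 109.82→110) → #D7A06E
47%: (189 + 31.02 = 220.02→220, 99 + 73.32 = 172.32→172, 17 + 111.86 = 128.86→129) → #DCAC81
53%: (189 + 34.98 = 223.98→224, 99 + 82.68 = 181.68→182, 17 + 126.14 = 143.14→143) → #E0B68F
88%: (189 + 58.08 = 247.08→247, 99 + 137.28 = 236.28→236, 17 + 209.44 = 226.44→226) → #F7ECE2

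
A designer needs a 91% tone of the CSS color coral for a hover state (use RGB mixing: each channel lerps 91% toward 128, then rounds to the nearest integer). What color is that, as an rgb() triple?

CSS coral is rgb(255, 127, 80).
Lerp each channel 91% toward 128:
  R: 255 − 115.57 = 139.43 → 139
  G: 127 + 0.91×(128−127) = 127 + 0.91 = 127.91 → 128
  B: 80 + 43.68 = 123.68 → 124

rgb(139, 128, 124)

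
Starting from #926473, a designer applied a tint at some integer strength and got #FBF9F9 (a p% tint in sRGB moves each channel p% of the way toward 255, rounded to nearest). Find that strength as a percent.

96%

#926473 is rgb(146, 100, 115); #FBF9F9 is rgb(251, 249, 249).
On the G channel (widest range): 249 ≈ 100 + (p/100)(255 − 100), so p ≈ 100×(249 − 100)/(255 − 100) = 14900/155 = 96.13.
p = 96 reproduces all three channels after rounding.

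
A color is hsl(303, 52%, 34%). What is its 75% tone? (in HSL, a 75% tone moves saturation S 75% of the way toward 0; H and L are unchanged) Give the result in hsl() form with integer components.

hsl(303, 13%, 34%)

S moves 75% from 52 toward 0: 52 − 39 = 13 → 13.
H and L are unchanged.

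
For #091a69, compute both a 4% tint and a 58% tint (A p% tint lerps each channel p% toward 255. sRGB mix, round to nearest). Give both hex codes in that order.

#091a69 is rgb(9, 26, 105).
4% tint:
  R: 9 + 0.04×(255−9) = 9 + 9.84 = 18.84 → 19
  G: 26 + 0.04×(255−26) = 26 + 9.16 = 35.16 → 35
  B: 105 + 6 = 111 → 111
  → #13236f
58% tint:
  R: 9 + 0.58×(255−9) = 9 + 142.68 = 151.68 → 152
  G: 26 + 0.58×(255−26) = 26 + 132.82 = 158.82 → 159
  B: 105 + 0.58×(255−105) = 105 + 87 = 192 → 192
  → #989fc0

#13236f, #989fc0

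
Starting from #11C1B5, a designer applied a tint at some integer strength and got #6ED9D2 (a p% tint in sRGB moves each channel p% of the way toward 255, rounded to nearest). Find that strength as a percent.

#11C1B5 is rgb(17, 193, 181); #6ED9D2 is rgb(110, 217, 210).
On the R channel (widest range): 110 ≈ 17 + (p/100)(255 − 17), so p ≈ 100×(110 − 17)/(255 − 17) = 9300/238 = 39.08.
p = 39 reproduces all three channels after rounding.

39%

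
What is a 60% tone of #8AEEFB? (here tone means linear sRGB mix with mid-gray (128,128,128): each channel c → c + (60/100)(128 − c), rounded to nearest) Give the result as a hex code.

#84ACB1

#8AEEFB is rgb(138, 238, 251).
Per channel, c → c + 0.6(128 − c):
  R: 138 + 0.6×(128−138) = 138 − 6 = 132 → 132
  G: 238 − 66 = 172 → 172
  B: 251 + 0.6×(128−251) = 251 − 73.8 = 177.2 → 177
rgb(132, 172, 177) = #84ACB1.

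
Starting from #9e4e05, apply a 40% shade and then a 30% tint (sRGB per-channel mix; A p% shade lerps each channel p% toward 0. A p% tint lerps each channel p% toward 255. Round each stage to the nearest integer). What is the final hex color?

#8f6d4f

#9e4e05 is rgb(158, 78, 5).
A 40% shade moves each channel 40% toward 0:
  R: 158 + 0.4×(0−158) = 158 − 63.2 = 94.8 → 95
  G: 78 − 31.2 = 46.8 → 47
  B: 5 − 2 = 3 → 3
After the shade: rgb(95, 47, 3) = #5f2f03.
Per channel, c → c + 0.3(255 − c):
  R: 95 + 0.3×(255−95) = 95 + 48 = 143 → 143
  G: 47 + 0.3×(255−47) = 47 + 62.4 = 109.4 → 109
  B: 3 + 75.6 = 78.6 → 79
rgb(143, 109, 79) = #8f6d4f.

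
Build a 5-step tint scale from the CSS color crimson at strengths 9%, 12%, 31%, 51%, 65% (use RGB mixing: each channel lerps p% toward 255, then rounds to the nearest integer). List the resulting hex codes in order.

CSS crimson is rgb(220, 20, 60).
9%: (220 + 3.15 = 223.15→223, 20 + 21.15 = 41.15→41, 60 + 17.55 = 77.55→78) → #DF294E
12%: (220 + 4.2 = 224.2→224, 20 + 28.2 = 48.2→48, 60 + 23.4 = 83.4→83) → #E03053
31%: (220 + 10.85 = 230.85→231, 20 + 72.85 = 92.85→93, 60 + 60.45 = 120.45→120) → #E75D78
51%: (220 + 17.85 = 237.85→238, 20 + 119.85 = 139.85→140, 60 + 99.45 = 159.45→159) → #EE8C9F
65%: (220 + 22.75 = 242.75→243, 20 + 152.75 = 172.75→173, 60 + 126.75 = 186.75→187) → #F3ADBB

#DF294E, #E03053, #E75D78, #EE8C9F, #F3ADBB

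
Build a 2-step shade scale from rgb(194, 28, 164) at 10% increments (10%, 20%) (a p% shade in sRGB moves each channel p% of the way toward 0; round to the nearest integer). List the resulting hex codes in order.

10%: (194 − 19.4 = 174.6→175, 28 − 2.8 = 25.2→25, 164 − 16.4 = 147.6→148) → #AF1994
20%: (194 − 38.8 = 155.2→155, 28 − 5.6 = 22.4→22, 164 − 32.8 = 131.2→131) → #9B1683

#AF1994, #9B1683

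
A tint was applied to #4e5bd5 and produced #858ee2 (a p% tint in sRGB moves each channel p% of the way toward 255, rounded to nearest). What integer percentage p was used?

#4e5bd5 is rgb(78, 91, 213); #858ee2 is rgb(133, 142, 226).
On the R channel (widest range): 133 ≈ 78 + (p/100)(255 − 78), so p ≈ 100×(133 − 78)/(255 − 78) = 5500/177 = 31.07.
p = 31 reproduces all three channels after rounding.

31%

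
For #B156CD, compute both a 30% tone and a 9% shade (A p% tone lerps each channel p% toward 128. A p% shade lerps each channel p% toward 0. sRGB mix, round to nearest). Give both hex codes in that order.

#B156CD is rgb(177, 86, 205).
30% tone:
  R: 177 + 0.3×(128−177) = 177 − 14.7 = 162.3 → 162
  G: 86 + 12.6 = 98.6 → 99
  B: 205 + 0.3×(128−205) = 205 − 23.1 = 181.9 → 182
  → #A263B6
9% shade:
  R: 177 − 15.93 = 161.07 → 161
  G: 86 − 7.74 = 78.26 → 78
  B: 205 − 18.45 = 186.55 → 187
  → #A14EBB

#A263B6, #A14EBB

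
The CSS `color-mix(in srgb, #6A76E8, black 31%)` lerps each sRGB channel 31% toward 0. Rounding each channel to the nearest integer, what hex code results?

#4951A0

#6A76E8 is rgb(106, 118, 232).
Per channel, c → c + 0.31(0 − c):
  R: 106 + 0.31×(0−106) = 106 − 32.86 = 73.14 → 73
  G: 118 + 0.31×(0−118) = 118 − 36.58 = 81.42 → 81
  B: 232 + 0.31×(0−232) = 232 − 71.92 = 160.08 → 160
rgb(73, 81, 160) = #4951A0.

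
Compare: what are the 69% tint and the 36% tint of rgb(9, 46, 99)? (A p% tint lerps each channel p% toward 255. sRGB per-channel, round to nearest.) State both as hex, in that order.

69% tint:
  R: 9 + 0.69×(255−9) = 9 + 169.74 = 178.74 → 179
  G: 46 + 144.21 = 190.21 → 190
  B: 99 + 107.64 = 206.64 → 207
  → #B3BECF
36% tint:
  R: 9 + 88.56 = 97.56 → 98
  G: 46 + 75.24 = 121.24 → 121
  B: 99 + 56.16 = 155.16 → 155
  → #62799B

#B3BECF, #62799B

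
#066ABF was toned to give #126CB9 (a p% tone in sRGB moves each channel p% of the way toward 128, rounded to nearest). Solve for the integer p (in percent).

#066ABF is rgb(6, 106, 191); #126CB9 is rgb(18, 108, 185).
On the R channel (widest range): 18 ≈ 6 + (p/100)(128 − 6), so p ≈ 100×(18 − 6)/(128 − 6) = 1200/122 = 9.84.
p = 10 reproduces all three channels after rounding.

10%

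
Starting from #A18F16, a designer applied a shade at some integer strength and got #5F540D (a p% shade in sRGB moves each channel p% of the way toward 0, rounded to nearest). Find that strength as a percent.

#A18F16 is rgb(161, 143, 22); #5F540D is rgb(95, 84, 13).
On the R channel (widest range): 95 ≈ 161 + (p/100)(0 − 161), so p ≈ 100×(95 − 161)/(0 − 161) = -6600/-161 = 40.99.
p = 41 reproduces all three channels after rounding.

41%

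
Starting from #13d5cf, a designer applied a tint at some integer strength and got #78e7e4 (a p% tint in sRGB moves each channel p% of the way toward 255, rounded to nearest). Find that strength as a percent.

#13d5cf is rgb(19, 213, 207); #78e7e4 is rgb(120, 231, 228).
On the R channel (widest range): 120 ≈ 19 + (p/100)(255 − 19), so p ≈ 100×(120 − 19)/(255 − 19) = 10100/236 = 42.80.
p = 43 reproduces all three channels after rounding.

43%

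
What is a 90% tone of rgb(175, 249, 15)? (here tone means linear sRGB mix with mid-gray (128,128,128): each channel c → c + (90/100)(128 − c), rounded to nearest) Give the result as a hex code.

Per channel, c → c + 0.9(128 − c):
  R: 175 + 0.9×(128−175) = 175 − 42.3 = 132.7 → 133
  G: 249 + 0.9×(128−249) = 249 − 108.9 = 140.1 → 140
  B: 15 + 0.9×(128−15) = 15 + 101.7 = 116.7 → 117
rgb(133, 140, 117) = #858C75.

#858C75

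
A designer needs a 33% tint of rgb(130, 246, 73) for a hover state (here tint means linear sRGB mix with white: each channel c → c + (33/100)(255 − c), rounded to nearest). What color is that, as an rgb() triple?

rgb(171, 249, 133)

Per channel, c → c + 0.33(255 − c):
  R: 130 + 0.33×(255−130) = 130 + 41.25 = 171.25 → 171
  G: 246 + 0.33×(255−246) = 246 + 2.97 = 248.97 → 249
  B: 73 + 0.33×(255−73) = 73 + 60.06 = 133.06 → 133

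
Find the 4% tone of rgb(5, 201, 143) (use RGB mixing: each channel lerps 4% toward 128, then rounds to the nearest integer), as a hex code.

#0AC68E

A 4% tone moves each channel 4% toward 128:
  R: 5 + 0.04×(128−5) = 5 + 4.92 = 9.92 → 10
  G: 201 − 2.92 = 198.08 → 198
  B: 143 + 0.04×(128−143) = 143 − 0.6 = 142.4 → 142
rgb(10, 198, 142) = #0AC68E.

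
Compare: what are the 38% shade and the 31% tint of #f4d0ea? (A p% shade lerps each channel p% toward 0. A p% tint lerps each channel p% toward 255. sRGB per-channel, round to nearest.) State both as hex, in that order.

#978191, #f7dff1

#f4d0ea is rgb(244, 208, 234).
38% shade:
  R: 244 + 0.38×(0−244) = 244 − 92.72 = 151.28 → 151
  G: 208 − 79.04 = 128.96 → 129
  B: 234 + 0.38×(0−234) = 234 − 88.92 = 145.08 → 145
  → #978191
31% tint:
  R: 244 + 3.41 = 247.41 → 247
  G: 208 + 0.31×(255−208) = 208 + 14.57 = 222.57 → 223
  B: 234 + 6.51 = 240.51 → 241
  → #f7dff1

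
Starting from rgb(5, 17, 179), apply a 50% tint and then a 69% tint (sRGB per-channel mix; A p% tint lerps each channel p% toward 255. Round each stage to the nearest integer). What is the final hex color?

#D8DAF3

A 50% tint moves each channel 50% toward 255:
  R: 5 + 0.5×(255−5) = 5 + 125 = 130 → 130
  G: 17 + 0.5×(255−17) = 17 + 119 = 136 → 136
  B: 179 + 0.5×(255−179) = 179 + 38 = 217 → 217
After the tint: rgb(130, 136, 217) = #8288D9.
Lerp each channel 69% toward 255:
  R: 130 + 86.25 = 216.25 → 216
  G: 136 + 0.69×(255−136) = 136 + 82.11 = 218.11 → 218
  B: 217 + 0.69×(255−217) = 217 + 26.22 = 243.22 → 243
rgb(216, 218, 243) = #D8DAF3.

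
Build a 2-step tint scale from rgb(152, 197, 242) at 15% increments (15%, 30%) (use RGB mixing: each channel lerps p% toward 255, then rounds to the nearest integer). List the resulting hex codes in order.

15%: (152 + 15.45 = 167.45→167, 197 + 8.7 = 205.7→206, 242 + 1.95 = 243.95→244) → #a7cef4
30%: (152 + 30.9 = 182.9→183, 197 + 17.4 = 214.4→214, 242 + 3.9 = 245.9→246) → #b7d6f6

#a7cef4, #b7d6f6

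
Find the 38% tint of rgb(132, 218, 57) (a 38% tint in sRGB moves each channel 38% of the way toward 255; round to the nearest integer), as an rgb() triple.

rgb(179, 232, 132)

Lerp each channel 38% toward 255:
  R: 132 + 46.74 = 178.74 → 179
  G: 218 + 0.38×(255−218) = 218 + 14.06 = 232.06 → 232
  B: 57 + 75.24 = 132.24 → 132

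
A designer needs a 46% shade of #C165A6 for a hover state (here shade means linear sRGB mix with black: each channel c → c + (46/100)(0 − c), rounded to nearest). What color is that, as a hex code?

#68375A

#C165A6 is rgb(193, 101, 166).
A 46% shade moves each channel 46% toward 0:
  R: 193 − 88.78 = 104.22 → 104
  G: 101 + 0.46×(0−101) = 101 − 46.46 = 54.54 → 55
  B: 166 − 76.36 = 89.64 → 90
rgb(104, 55, 90) = #68375A.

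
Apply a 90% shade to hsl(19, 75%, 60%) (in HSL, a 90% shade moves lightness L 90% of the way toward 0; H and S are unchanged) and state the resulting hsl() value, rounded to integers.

hsl(19, 75%, 6%)

L moves 90% from 60 toward 0: 60 − 54 = 6 → 6.
H and S are unchanged.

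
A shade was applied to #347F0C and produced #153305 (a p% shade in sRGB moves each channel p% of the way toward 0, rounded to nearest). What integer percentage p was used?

#347F0C is rgb(52, 127, 12); #153305 is rgb(21, 51, 5).
On the G channel (widest range): 51 ≈ 127 + (p/100)(0 − 127), so p ≈ 100×(51 − 127)/(0 − 127) = -7600/-127 = 59.84.
p = 60 reproduces all three channels after rounding.

60%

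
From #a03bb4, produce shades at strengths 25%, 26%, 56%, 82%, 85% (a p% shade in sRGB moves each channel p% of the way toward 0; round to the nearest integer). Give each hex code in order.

#a03bb4 is rgb(160, 59, 180).
25%: (160 − 40 = 120→120, 59 − 14.75 = 44.25→44, 180 − 45 = 135→135) → #782c87
26%: (160 − 41.6 = 118.4→118, 59 − 15.34 = 43.66→44, 180 − 46.8 = 133.2→133) → #762c85
56%: (160 − 89.6 = 70.4→70, 59 − 33.04 = 25.96→26, 180 − 100.8 = 79.2→79) → #461a4f
82%: (160 − 131.2 = 28.8→29, 59 − 48.38 = 10.62→11, 180 − 147.6 = 32.4→32) → #1d0b20
85%: (160 − 136 = 24→24, 59 − 50.15 = 8.85→9, 180 − 153 = 27→27) → #18091b

#782c87, #762c85, #461a4f, #1d0b20, #18091b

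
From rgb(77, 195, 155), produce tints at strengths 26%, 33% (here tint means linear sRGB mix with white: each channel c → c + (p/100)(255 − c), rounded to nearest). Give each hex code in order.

26%: (77 + 46.28 = 123.28→123, 195 + 15.6 = 210.6→211, 155 + 26 = 181→181) → #7BD3B5
33%: (77 + 58.74 = 135.74→136, 195 + 19.8 = 214.8→215, 155 + 33 = 188→188) → #88D7BC

#7BD3B5, #88D7BC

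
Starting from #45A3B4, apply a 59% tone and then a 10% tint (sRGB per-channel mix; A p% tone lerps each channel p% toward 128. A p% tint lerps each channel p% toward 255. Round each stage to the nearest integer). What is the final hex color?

#7799A0

#45A3B4 is rgb(69, 163, 180).
Per channel, c → c + 0.59(128 − c):
  R: 69 + 0.59×(128−69) = 69 + 34.81 = 103.81 → 104
  G: 163 + 0.59×(128−163) = 163 − 20.65 = 142.35 → 142
  B: 180 + 0.59×(128−180) = 180 − 30.68 = 149.32 → 149
After the tone: rgb(104, 142, 149) = #688E95.
Per channel, c → c + 0.1(255 − c):
  R: 104 + 0.1×(255−104) = 104 + 15.1 = 119.1 → 119
  G: 142 + 11.3 = 153.3 → 153
  B: 149 + 0.1×(255−149) = 149 + 10.6 = 159.6 → 160
rgb(119, 153, 160) = #7799A0.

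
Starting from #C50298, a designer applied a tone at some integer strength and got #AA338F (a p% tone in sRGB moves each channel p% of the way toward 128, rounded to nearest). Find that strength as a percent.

39%

#C50298 is rgb(197, 2, 152); #AA338F is rgb(170, 51, 143).
On the G channel (widest range): 51 ≈ 2 + (p/100)(128 − 2), so p ≈ 100×(51 − 2)/(128 − 2) = 4900/126 = 38.89.
p = 39 reproduces all three channels after rounding.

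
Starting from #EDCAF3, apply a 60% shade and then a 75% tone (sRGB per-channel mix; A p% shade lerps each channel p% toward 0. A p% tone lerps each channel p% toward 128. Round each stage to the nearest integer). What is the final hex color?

#787478

#EDCAF3 is rgb(237, 202, 243).
Per channel, c → c + 0.6(0 − c):
  R: 237 − 142.2 = 94.8 → 95
  G: 202 + 0.6×(0−202) = 202 − 121.2 = 80.8 → 81
  B: 243 − 145.8 = 97.2 → 97
After the shade: rgb(95, 81, 97) = #5F5161.
A 75% tone moves each channel 75% toward 128:
  R: 95 + 0.75×(128−95) = 95 + 24.75 = 119.75 → 120
  G: 81 + 0.75×(128−81) = 81 + 35.25 = 116.25 → 116
  B: 97 + 23.25 = 120.25 → 120
rgb(120, 116, 120) = #787478.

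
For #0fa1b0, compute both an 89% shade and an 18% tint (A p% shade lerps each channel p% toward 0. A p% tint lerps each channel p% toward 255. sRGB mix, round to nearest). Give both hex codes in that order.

#021213, #3ab2be

#0fa1b0 is rgb(15, 161, 176).
89% shade:
  R: 15 + 0.89×(0−15) = 15 − 13.35 = 1.65 → 2
  G: 161 + 0.89×(0−161) = 161 − 143.29 = 17.71 → 18
  B: 176 + 0.89×(0−176) = 176 − 156.64 = 19.36 → 19
  → #021213
18% tint:
  R: 15 + 0.18×(255−15) = 15 + 43.2 = 58.2 → 58
  G: 161 + 16.92 = 177.92 → 178
  B: 176 + 0.18×(255−176) = 176 + 14.22 = 190.22 → 190
  → #3ab2be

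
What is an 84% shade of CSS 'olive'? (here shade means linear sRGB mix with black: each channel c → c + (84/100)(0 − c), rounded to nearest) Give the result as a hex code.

CSS olive is rgb(128, 128, 0).
An 84% shade moves each channel 84% toward 0:
  R: 128 + 0.84×(0−128) = 128 − 107.52 = 20.48 → 20
  G: 128 − 107.52 = 20.48 → 20
  B: 0 + 0 = 0 → 0
rgb(20, 20, 0) = #141400.

#141400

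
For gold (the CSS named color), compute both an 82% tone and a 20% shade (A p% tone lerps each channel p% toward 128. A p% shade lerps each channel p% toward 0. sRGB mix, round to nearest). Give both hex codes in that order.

CSS gold is rgb(255, 215, 0).
82% tone:
  R: 255 − 104.14 = 150.86 → 151
  G: 215 − 71.34 = 143.66 → 144
  B: 0 + 104.96 = 104.96 → 105
  → #979069
20% shade:
  R: 255 + 0.2×(0−255) = 255 − 51 = 204 → 204
  G: 215 + 0.2×(0−215) = 215 − 43 = 172 → 172
  B: 0 + 0.2×(0−0) = 0 + 0 = 0 → 0
  → #ccac00

#979069, #ccac00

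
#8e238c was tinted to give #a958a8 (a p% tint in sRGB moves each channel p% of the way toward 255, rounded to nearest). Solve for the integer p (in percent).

24%

#8e238c is rgb(142, 35, 140); #a958a8 is rgb(169, 88, 168).
On the G channel (widest range): 88 ≈ 35 + (p/100)(255 − 35), so p ≈ 100×(88 − 35)/(255 − 35) = 5300/220 = 24.09.
p = 24 reproduces all three channels after rounding.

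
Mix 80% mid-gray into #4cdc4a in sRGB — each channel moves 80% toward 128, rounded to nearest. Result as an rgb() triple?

#4cdc4a is rgb(76, 220, 74).
Lerp each channel 80% toward 128:
  R: 76 + 0.8×(128−76) = 76 + 41.6 = 117.6 → 118
  G: 220 − 73.6 = 146.4 → 146
  B: 74 + 43.2 = 117.2 → 117

rgb(118, 146, 117)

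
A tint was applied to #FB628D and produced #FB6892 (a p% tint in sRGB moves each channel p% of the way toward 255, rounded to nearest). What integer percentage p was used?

#FB628D is rgb(251, 98, 141); #FB6892 is rgb(251, 104, 146).
On the G channel (widest range): 104 ≈ 98 + (p/100)(255 − 98), so p ≈ 100×(104 − 98)/(255 − 98) = 600/157 = 3.82.
p = 4 reproduces all three channels after rounding.

4%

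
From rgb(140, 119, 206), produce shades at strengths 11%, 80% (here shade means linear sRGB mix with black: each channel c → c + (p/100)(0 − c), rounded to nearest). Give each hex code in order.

11%: (140 − 15.4 = 124.6→125, 119 − 13.09 = 105.91→106, 206 − 22.66 = 183.34→183) → #7D6AB7
80%: (140 − 112 = 28→28, 119 − 95.2 = 23.8→24, 206 − 164.8 = 41.2→41) → #1C1829

#7D6AB7, #1C1829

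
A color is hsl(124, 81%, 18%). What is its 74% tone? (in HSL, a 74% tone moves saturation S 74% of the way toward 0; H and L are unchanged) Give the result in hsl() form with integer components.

hsl(124, 21%, 18%)

S moves 74% from 81 toward 0: 81 − 59.94 = 21.06 → 21.
H and L are unchanged.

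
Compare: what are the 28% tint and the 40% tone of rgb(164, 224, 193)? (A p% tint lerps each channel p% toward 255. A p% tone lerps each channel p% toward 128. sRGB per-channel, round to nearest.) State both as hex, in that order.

28% tint:
  R: 164 + 25.48 = 189.48 → 189
  G: 224 + 8.68 = 232.68 → 233
  B: 193 + 0.28×(255−193) = 193 + 17.36 = 210.36 → 210
  → #BDE9D2
40% tone:
  R: 164 − 14.4 = 149.6 → 150
  G: 224 + 0.4×(128−224) = 224 − 38.4 = 185.6 → 186
  B: 193 + 0.4×(128−193) = 193 − 26 = 167 → 167
  → #96BAA7

#BDE9D2, #96BAA7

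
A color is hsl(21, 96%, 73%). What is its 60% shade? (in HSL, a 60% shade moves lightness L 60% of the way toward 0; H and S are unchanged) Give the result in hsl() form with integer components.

L moves 60% from 73 toward 0: 73 − 43.8 = 29.2 → 29.
H and S are unchanged.

hsl(21, 96%, 29%)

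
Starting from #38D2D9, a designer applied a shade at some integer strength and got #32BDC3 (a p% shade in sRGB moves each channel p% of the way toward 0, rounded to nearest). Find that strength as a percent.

10%

#38D2D9 is rgb(56, 210, 217); #32BDC3 is rgb(50, 189, 195).
On the B channel (widest range): 195 ≈ 217 + (p/100)(0 − 217), so p ≈ 100×(195 − 217)/(0 − 217) = -2200/-217 = 10.14.
p = 10 reproduces all three channels after rounding.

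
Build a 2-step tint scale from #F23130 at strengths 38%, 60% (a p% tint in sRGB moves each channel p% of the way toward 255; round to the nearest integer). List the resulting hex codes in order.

#F77F7F, #FAADAC

#F23130 is rgb(242, 49, 48).
38%: (242 + 4.94 = 246.94→247, 49 + 78.28 = 127.28→127, 48 + 78.66 = 126.66→127) → #F77F7F
60%: (242 + 7.8 = 249.8→250, 49 + 123.6 = 172.6→173, 48 + 124.2 = 172.2→172) → #FAADAC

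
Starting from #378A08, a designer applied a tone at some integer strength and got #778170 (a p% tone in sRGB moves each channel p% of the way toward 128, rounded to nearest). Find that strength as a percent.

87%

#378A08 is rgb(55, 138, 8); #778170 is rgb(119, 129, 112).
On the B channel (widest range): 112 ≈ 8 + (p/100)(128 − 8), so p ≈ 100×(112 − 8)/(128 − 8) = 10400/120 = 86.67.
p = 87 reproduces all three channels after rounding.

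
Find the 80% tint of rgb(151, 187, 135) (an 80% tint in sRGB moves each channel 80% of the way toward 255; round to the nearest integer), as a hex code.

#eaf1e7

Lerp each channel 80% toward 255:
  R: 151 + 83.2 = 234.2 → 234
  G: 187 + 54.4 = 241.4 → 241
  B: 135 + 96 = 231 → 231
rgb(234, 241, 231) = #eaf1e7.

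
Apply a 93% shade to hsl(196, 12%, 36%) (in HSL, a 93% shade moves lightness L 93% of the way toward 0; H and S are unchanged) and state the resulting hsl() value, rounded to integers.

hsl(196, 12%, 3%)

L moves 93% from 36 toward 0: 36 − 33.48 = 2.52 → 3.
H and S are unchanged.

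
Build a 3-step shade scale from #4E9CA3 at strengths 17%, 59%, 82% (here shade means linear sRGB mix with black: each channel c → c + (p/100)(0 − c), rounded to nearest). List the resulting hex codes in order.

#4E9CA3 is rgb(78, 156, 163).
17%: (78 − 13.26 = 64.74→65, 156 − 26.52 = 129.48→129, 163 − 27.71 = 135.29→135) → #418187
59%: (78 − 46.02 = 31.98→32, 156 − 92.04 = 63.96→64, 163 − 96.17 = 66.83→67) → #204043
82%: (78 − 63.96 = 14.04→14, 156 − 127.92 = 28.08→28, 163 − 133.66 = 29.34→29) → #0E1C1D

#418187, #204043, #0E1C1D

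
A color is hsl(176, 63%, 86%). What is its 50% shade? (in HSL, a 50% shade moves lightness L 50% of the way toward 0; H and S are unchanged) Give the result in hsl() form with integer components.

L moves 50% from 86 toward 0: 86 − 43 = 43 → 43.
H and S are unchanged.

hsl(176, 63%, 43%)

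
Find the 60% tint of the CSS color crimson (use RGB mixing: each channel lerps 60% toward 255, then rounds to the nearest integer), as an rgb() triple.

CSS crimson is rgb(220, 20, 60).
Lerp each channel 60% toward 255:
  R: 220 + 21 = 241 → 241
  G: 20 + 141 = 161 → 161
  B: 60 + 117 = 177 → 177

rgb(241, 161, 177)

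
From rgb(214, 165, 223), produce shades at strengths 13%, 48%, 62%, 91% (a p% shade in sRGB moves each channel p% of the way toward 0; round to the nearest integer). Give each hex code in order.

#BA90C2, #6F5674, #513F55, #130F14

13%: (214 − 27.82 = 186.18→186, 165 − 21.45 = 143.55→144, 223 − 28.99 = 194.01→194) → #BA90C2
48%: (214 − 102.72 = 111.28→111, 165 − 79.2 = 85.8→86, 223 − 107.04 = 115.96→116) → #6F5674
62%: (214 − 132.68 = 81.32→81, 165 − 102.3 = 62.7→63, 223 − 138.26 = 84.74→85) → #513F55
91%: (214 − 194.74 = 19.26→19, 165 − 150.15 = 14.85→15, 223 − 202.93 = 20.07→20) → #130F14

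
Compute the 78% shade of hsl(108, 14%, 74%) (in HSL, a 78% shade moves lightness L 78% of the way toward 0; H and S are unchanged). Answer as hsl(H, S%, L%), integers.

L moves 78% from 74 toward 0: 74 − 57.72 = 16.28 → 16.
H and S are unchanged.

hsl(108, 14%, 16%)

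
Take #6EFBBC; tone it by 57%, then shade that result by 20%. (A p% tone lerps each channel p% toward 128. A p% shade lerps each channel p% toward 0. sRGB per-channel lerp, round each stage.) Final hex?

#60917B

#6EFBBC is rgb(110, 251, 188).
A 57% tone moves each channel 57% toward 128:
  R: 110 + 0.57×(128−110) = 110 + 10.26 = 120.26 → 120
  G: 251 + 0.57×(128−251) = 251 − 70.11 = 180.89 → 181
  B: 188 + 0.57×(128−188) = 188 − 34.2 = 153.8 → 154
After the tone: rgb(120, 181, 154) = #78B59A.
Lerp each channel 20% toward 0:
  R: 120 + 0.2×(0−120) = 120 − 24 = 96 → 96
  G: 181 + 0.2×(0−181) = 181 − 36.2 = 144.8 → 145
  B: 154 + 0.2×(0−154) = 154 − 30.8 = 123.2 → 123
rgb(96, 145, 123) = #60917B.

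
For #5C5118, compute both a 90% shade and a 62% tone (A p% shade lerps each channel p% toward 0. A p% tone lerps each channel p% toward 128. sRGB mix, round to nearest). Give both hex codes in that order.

#5C5118 is rgb(92, 81, 24).
90% shade:
  R: 92 + 0.9×(0−92) = 92 − 82.8 = 9.2 → 9
  G: 81 − 72.9 = 8.1 → 8
  B: 24 + 0.9×(0−24) = 24 − 21.6 = 2.4 → 2
  → #090802
62% tone:
  R: 92 + 0.62×(128−92) = 92 + 22.32 = 114.32 → 114
  G: 81 + 29.14 = 110.14 → 110
  B: 24 + 64.48 = 88.48 → 88
  → #726E58

#090802, #726E58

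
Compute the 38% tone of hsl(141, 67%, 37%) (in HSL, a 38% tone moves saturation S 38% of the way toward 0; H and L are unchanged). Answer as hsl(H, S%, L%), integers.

hsl(141, 42%, 37%)

S moves 38% from 67 toward 0: 67 − 25.46 = 41.54 → 42.
H and L are unchanged.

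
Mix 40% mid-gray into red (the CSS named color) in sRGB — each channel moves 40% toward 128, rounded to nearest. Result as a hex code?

#CC3333

CSS red is rgb(255, 0, 0).
Per channel, c → c + 0.4(128 − c):
  R: 255 + 0.4×(128−255) = 255 − 50.8 = 204.2 → 204
  G: 0 + 0.4×(128−0) = 0 + 51.2 = 51.2 → 51
  B: 0 + 51.2 = 51.2 → 51
rgb(204, 51, 51) = #CC3333.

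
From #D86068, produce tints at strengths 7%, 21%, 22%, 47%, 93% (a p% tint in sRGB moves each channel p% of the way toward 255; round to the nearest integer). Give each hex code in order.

#D86068 is rgb(216, 96, 104).
7%: (216 + 2.73 = 218.73→219, 96 + 11.13 = 107.13→107, 104 + 10.57 = 114.57→115) → #DB6B73
21%: (216 + 8.19 = 224.19→224, 96 + 33.39 = 129.39→129, 104 + 31.71 = 135.71→136) → #E08188
22%: (216 + 8.58 = 224.58→225, 96 + 34.98 = 130.98→131, 104 + 33.22 = 137.22→137) → #E18389
47%: (216 + 18.33 = 234.33→234, 96 + 74.73 = 170.73→171, 104 + 70.97 = 174.97→175) → #EAABAF
93%: (216 + 36.27 = 252.27→252, 96 + 147.87 = 243.87→244, 104 + 140.43 = 244.43→244) → #FCF4F4

#DB6B73, #E08188, #E18389, #EAABAF, #FCF4F4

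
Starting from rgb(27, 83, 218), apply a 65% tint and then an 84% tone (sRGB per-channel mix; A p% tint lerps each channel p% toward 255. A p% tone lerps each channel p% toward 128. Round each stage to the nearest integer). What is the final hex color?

#888B92

Per channel, c → c + 0.65(255 − c):
  R: 27 + 148.2 = 175.2 → 175
  G: 83 + 0.65×(255−83) = 83 + 111.8 = 194.8 → 195
  B: 218 + 0.65×(255−218) = 218 + 24.05 = 242.05 → 242
After the tint: rgb(175, 195, 242) = #AFC3F2.
An 84% tone moves each channel 84% toward 128:
  R: 175 + 0.84×(128−175) = 175 − 39.48 = 135.52 → 136
  G: 195 + 0.84×(128−195) = 195 − 56.28 = 138.72 → 139
  B: 242 − 95.76 = 146.24 → 146
rgb(136, 139, 146) = #888B92.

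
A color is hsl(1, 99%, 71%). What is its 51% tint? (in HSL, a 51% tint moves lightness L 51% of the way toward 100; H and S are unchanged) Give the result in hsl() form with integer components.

hsl(1, 99%, 86%)

L moves 51% from 71 toward 100: 71 + 14.79 = 85.79 → 86.
H and S are unchanged.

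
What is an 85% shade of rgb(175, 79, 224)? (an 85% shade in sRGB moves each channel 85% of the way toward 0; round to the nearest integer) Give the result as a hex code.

#1A0C22

Per channel, c → c + 0.85(0 − c):
  R: 175 + 0.85×(0−175) = 175 − 148.75 = 26.25 → 26
  G: 79 + 0.85×(0−79) = 79 − 67.15 = 11.85 → 12
  B: 224 + 0.85×(0−224) = 224 − 190.4 = 33.6 → 34
rgb(26, 12, 34) = #1A0C22.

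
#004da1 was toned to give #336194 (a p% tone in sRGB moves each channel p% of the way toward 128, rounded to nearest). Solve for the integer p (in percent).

#004da1 is rgb(0, 77, 161); #336194 is rgb(51, 97, 148).
On the R channel (widest range): 51 ≈ 0 + (p/100)(128 − 0), so p ≈ 100×(51 − 0)/(128 − 0) = 5100/128 = 39.84.
p = 40 reproduces all three channels after rounding.

40%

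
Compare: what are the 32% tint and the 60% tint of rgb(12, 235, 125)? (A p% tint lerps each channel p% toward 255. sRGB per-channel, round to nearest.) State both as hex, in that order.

32% tint:
  R: 12 + 77.76 = 89.76 → 90
  G: 235 + 6.4 = 241.4 → 241
  B: 125 + 0.32×(255−125) = 125 + 41.6 = 166.6 → 167
  → #5AF1A7
60% tint:
  R: 12 + 145.8 = 157.8 → 158
  G: 235 + 0.6×(255−235) = 235 + 12 = 247 → 247
  B: 125 + 78 = 203 → 203
  → #9EF7CB

#5AF1A7, #9EF7CB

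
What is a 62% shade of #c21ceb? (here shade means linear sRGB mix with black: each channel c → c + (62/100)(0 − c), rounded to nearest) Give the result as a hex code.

#c21ceb is rgb(194, 28, 235).
Per channel, c → c + 0.62(0 − c):
  R: 194 + 0.62×(0−194) = 194 − 120.28 = 73.72 → 74
  G: 28 + 0.62×(0−28) = 28 − 17.36 = 10.64 → 11
  B: 235 − 145.7 = 89.3 → 89
rgb(74, 11, 89) = #4a0b59.

#4a0b59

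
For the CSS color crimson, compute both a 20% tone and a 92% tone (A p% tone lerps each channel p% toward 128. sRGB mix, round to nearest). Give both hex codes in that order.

#CA2A4A, #87777B

CSS crimson is rgb(220, 20, 60).
20% tone:
  R: 220 − 18.4 = 201.6 → 202
  G: 20 + 0.2×(128−20) = 20 + 21.6 = 41.6 → 42
  B: 60 + 13.6 = 73.6 → 74
  → #CA2A4A
92% tone:
  R: 220 + 0.92×(128−220) = 220 − 84.64 = 135.36 → 135
  G: 20 + 99.36 = 119.36 → 119
  B: 60 + 0.92×(128−60) = 60 + 62.56 = 122.56 → 123
  → #87777B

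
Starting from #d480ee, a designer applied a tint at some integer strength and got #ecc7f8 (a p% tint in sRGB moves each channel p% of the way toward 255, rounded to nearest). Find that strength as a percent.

#d480ee is rgb(212, 128, 238); #ecc7f8 is rgb(236, 199, 248).
On the G channel (widest range): 199 ≈ 128 + (p/100)(255 − 128), so p ≈ 100×(199 − 128)/(255 − 128) = 7100/127 = 55.91.
p = 56 reproduces all three channels after rounding.

56%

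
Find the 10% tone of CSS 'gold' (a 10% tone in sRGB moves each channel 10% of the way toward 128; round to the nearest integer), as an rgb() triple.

CSS gold is rgb(255, 215, 0).
Per channel, c → c + 0.1(128 − c):
  R: 255 − 12.7 = 242.3 → 242
  G: 215 − 8.7 = 206.3 → 206
  B: 0 + 0.1×(128−0) = 0 + 12.8 = 12.8 → 13

rgb(242, 206, 13)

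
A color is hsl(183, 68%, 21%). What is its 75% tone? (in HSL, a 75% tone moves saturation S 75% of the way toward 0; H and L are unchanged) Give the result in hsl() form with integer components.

hsl(183, 17%, 21%)

S moves 75% from 68 toward 0: 68 − 51 = 17 → 17.
H and L are unchanged.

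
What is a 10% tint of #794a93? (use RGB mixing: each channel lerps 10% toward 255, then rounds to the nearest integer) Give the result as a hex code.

#865c9e

#794a93 is rgb(121, 74, 147).
Per channel, c → c + 0.1(255 − c):
  R: 121 + 13.4 = 134.4 → 134
  G: 74 + 18.1 = 92.1 → 92
  B: 147 + 0.1×(255−147) = 147 + 10.8 = 157.8 → 158
rgb(134, 92, 158) = #865c9e.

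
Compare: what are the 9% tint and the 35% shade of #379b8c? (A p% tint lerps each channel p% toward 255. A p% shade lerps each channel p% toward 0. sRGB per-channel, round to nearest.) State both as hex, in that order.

#49a496, #24655b

#379b8c is rgb(55, 155, 140).
9% tint:
  R: 55 + 18 = 73 → 73
  G: 155 + 9 = 164 → 164
  B: 140 + 0.09×(255−140) = 140 + 10.35 = 150.35 → 150
  → #49a496
35% shade:
  R: 55 − 19.25 = 35.75 → 36
  G: 155 + 0.35×(0−155) = 155 − 54.25 = 100.75 → 101
  B: 140 − 49 = 91 → 91
  → #24655b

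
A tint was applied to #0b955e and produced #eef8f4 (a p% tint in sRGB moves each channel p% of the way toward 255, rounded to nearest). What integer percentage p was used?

#0b955e is rgb(11, 149, 94); #eef8f4 is rgb(238, 248, 244).
On the R channel (widest range): 238 ≈ 11 + (p/100)(255 − 11), so p ≈ 100×(238 − 11)/(255 − 11) = 22700/244 = 93.03.
p = 93 reproduces all three channels after rounding.

93%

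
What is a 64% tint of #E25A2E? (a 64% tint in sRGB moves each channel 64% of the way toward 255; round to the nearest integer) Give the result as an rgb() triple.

#E25A2E is rgb(226, 90, 46).
Lerp each channel 64% toward 255:
  R: 226 + 18.56 = 244.56 → 245
  G: 90 + 0.64×(255−90) = 90 + 105.6 = 195.6 → 196
  B: 46 + 0.64×(255−46) = 46 + 133.76 = 179.76 → 180

rgb(245, 196, 180)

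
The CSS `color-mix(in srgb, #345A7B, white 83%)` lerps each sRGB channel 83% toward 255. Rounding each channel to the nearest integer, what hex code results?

#345A7B is rgb(52, 90, 123).
An 83% tint moves each channel 83% toward 255:
  R: 52 + 168.49 = 220.49 → 220
  G: 90 + 136.95 = 226.95 → 227
  B: 123 + 109.56 = 232.56 → 233
rgb(220, 227, 233) = #DCE3E9.

#DCE3E9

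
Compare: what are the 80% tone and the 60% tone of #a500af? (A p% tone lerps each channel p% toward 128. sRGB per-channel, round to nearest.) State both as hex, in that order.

#a500af is rgb(165, 0, 175).
80% tone:
  R: 165 − 29.6 = 135.4 → 135
  G: 0 + 102.4 = 102.4 → 102
  B: 175 + 0.8×(128−175) = 175 − 37.6 = 137.4 → 137
  → #876689
60% tone:
  R: 165 + 0.6×(128−165) = 165 − 22.2 = 142.8 → 143
  G: 0 + 0.6×(128−0) = 0 + 76.8 = 76.8 → 77
  B: 175 + 0.6×(128−175) = 175 − 28.2 = 146.8 → 147
  → #8f4d93

#876689, #8f4d93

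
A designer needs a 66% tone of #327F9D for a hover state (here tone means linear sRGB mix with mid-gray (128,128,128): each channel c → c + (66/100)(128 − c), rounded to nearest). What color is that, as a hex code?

#65808A

#327F9D is rgb(50, 127, 157).
A 66% tone moves each channel 66% toward 128:
  R: 50 + 0.66×(128−50) = 50 + 51.48 = 101.48 → 101
  G: 127 + 0.66×(128−127) = 127 + 0.66 = 127.66 → 128
  B: 157 − 19.14 = 137.86 → 138
rgb(101, 128, 138) = #65808A.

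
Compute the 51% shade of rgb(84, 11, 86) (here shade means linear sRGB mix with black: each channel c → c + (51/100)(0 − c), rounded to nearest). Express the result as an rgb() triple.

rgb(41, 5, 42)

Lerp each channel 51% toward 0:
  R: 84 + 0.51×(0−84) = 84 − 42.84 = 41.16 → 41
  G: 11 − 5.61 = 5.39 → 5
  B: 86 − 43.86 = 42.14 → 42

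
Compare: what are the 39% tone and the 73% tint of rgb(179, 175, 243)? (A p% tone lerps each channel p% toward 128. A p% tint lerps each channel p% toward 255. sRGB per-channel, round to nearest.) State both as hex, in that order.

#9F9DC6, #EAE9FC

39% tone:
  R: 179 + 0.39×(128−179) = 179 − 19.89 = 159.11 → 159
  G: 175 + 0.39×(128−175) = 175 − 18.33 = 156.67 → 157
  B: 243 + 0.39×(128−243) = 243 − 44.85 = 198.15 → 198
  → #9F9DC6
73% tint:
  R: 179 + 55.48 = 234.48 → 234
  G: 175 + 58.4 = 233.4 → 233
  B: 243 + 0.73×(255−243) = 243 + 8.76 = 251.76 → 252
  → #EAE9FC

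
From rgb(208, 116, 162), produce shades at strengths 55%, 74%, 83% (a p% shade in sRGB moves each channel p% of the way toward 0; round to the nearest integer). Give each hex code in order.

55%: (208 − 114.4 = 93.6→94, 116 − 63.8 = 52.2→52, 162 − 89.1 = 72.9→73) → #5E3449
74%: (208 − 153.92 = 54.08→54, 116 − 85.84 = 30.16→30, 162 − 119.88 = 42.12→42) → #361E2A
83%: (208 − 172.64 = 35.36→35, 116 − 96.28 = 19.72→20, 162 − 134.46 = 27.54→28) → #23141C

#5E3449, #361E2A, #23141C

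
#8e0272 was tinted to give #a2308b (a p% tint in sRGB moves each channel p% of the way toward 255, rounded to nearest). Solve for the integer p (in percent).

18%

#8e0272 is rgb(142, 2, 114); #a2308b is rgb(162, 48, 139).
On the G channel (widest range): 48 ≈ 2 + (p/100)(255 − 2), so p ≈ 100×(48 − 2)/(255 − 2) = 4600/253 = 18.18.
p = 18 reproduces all three channels after rounding.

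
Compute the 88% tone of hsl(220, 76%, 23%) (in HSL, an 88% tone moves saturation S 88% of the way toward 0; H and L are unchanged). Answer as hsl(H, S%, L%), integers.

S moves 88% from 76 toward 0: 76 − 66.88 = 9.12 → 9.
H and L are unchanged.

hsl(220, 9%, 23%)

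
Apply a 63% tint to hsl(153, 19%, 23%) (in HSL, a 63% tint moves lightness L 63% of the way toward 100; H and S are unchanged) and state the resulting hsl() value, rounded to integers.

L moves 63% from 23 toward 100: 23 + 48.51 = 71.51 → 72.
H and S are unchanged.

hsl(153, 19%, 72%)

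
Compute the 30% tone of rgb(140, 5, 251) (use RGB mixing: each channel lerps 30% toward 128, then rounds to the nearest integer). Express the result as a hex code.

#882AD6

Lerp each channel 30% toward 128:
  R: 140 + 0.3×(128−140) = 140 − 3.6 = 136.4 → 136
  G: 5 + 0.3×(128−5) = 5 + 36.9 = 41.9 → 42
  B: 251 + 0.3×(128−251) = 251 − 36.9 = 214.1 → 214
rgb(136, 42, 214) = #882AD6.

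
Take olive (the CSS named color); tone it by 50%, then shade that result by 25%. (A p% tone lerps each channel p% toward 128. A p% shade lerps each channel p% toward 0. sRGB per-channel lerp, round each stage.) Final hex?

CSS olive is rgb(128, 128, 0).
A 50% tone moves each channel 50% toward 128:
  R: 128 + 0 = 128 → 128
  G: 128 + 0 = 128 → 128
  B: 0 + 0.5×(128−0) = 0 + 64 = 64 → 64
After the tone: rgb(128, 128, 64) = #808040.
Lerp each channel 25% toward 0:
  R: 128 + 0.25×(0−128) = 128 − 32 = 96 → 96
  G: 128 + 0.25×(0−128) = 128 − 32 = 96 → 96
  B: 64 + 0.25×(0−64) = 64 − 16 = 48 → 48
rgb(96, 96, 48) = #606030.

#606030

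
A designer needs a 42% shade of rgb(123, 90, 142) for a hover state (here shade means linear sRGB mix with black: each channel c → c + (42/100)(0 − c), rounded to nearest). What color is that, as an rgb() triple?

rgb(71, 52, 82)

Lerp each channel 42% toward 0:
  R: 123 + 0.42×(0−123) = 123 − 51.66 = 71.34 → 71
  G: 90 + 0.42×(0−90) = 90 − 37.8 = 52.2 → 52
  B: 142 + 0.42×(0−142) = 142 − 59.64 = 82.36 → 82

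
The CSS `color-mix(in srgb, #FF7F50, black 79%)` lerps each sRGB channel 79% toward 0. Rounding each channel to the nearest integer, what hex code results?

#361B11

#FF7F50 is rgb(255, 127, 80).
Per channel, c → c + 0.79(0 − c):
  R: 255 + 0.79×(0−255) = 255 − 201.45 = 53.55 → 54
  G: 127 + 0.79×(0−127) = 127 − 100.33 = 26.67 → 27
  B: 80 + 0.79×(0−80) = 80 − 63.2 = 16.8 → 17
rgb(54, 27, 17) = #361B11.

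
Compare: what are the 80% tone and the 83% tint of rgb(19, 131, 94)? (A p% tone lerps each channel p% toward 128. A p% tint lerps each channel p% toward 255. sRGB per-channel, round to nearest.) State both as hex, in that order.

80% tone:
  R: 19 + 0.8×(128−19) = 19 + 87.2 = 106.2 → 106
  G: 131 + 0.8×(128−131) = 131 − 2.4 = 128.6 → 129
  B: 94 + 27.2 = 121.2 → 121
  → #6a8179
83% tint:
  R: 19 + 0.83×(255−19) = 19 + 195.88 = 214.88 → 215
  G: 131 + 0.83×(255−131) = 131 + 102.92 = 233.92 → 234
  B: 94 + 133.63 = 227.63 → 228
  → #d7eae4

#6a8179, #d7eae4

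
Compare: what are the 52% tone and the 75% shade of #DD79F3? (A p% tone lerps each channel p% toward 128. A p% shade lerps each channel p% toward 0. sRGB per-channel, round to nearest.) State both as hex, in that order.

#DD79F3 is rgb(221, 121, 243).
52% tone:
  R: 221 − 48.36 = 172.64 → 173
  G: 121 + 3.64 = 124.64 → 125
  B: 243 + 0.52×(128−243) = 243 − 59.8 = 183.2 → 183
  → #AD7DB7
75% shade:
  R: 221 + 0.75×(0−221) = 221 − 165.75 = 55.25 → 55
  G: 121 − 90.75 = 30.25 → 30
  B: 243 + 0.75×(0−243) = 243 − 182.25 = 60.75 → 61
  → #371E3D

#AD7DB7, #371E3D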